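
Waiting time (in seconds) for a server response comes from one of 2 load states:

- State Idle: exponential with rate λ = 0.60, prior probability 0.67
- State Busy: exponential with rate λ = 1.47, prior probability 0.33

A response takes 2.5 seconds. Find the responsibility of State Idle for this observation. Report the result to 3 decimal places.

By Bayes' theorem, P(k | x) = P(Z=k) f_k(x) / Σ_j P(Z=j) f_j(x).
Evaluate each component's likelihood at the observed value:
  L_Idle = 0.133878
  L_Busy = 0.0372636
Weight by the priors:
  P(Z=Idle)·L_Idle = 0.67 × 0.133878 = 0.0896983
  P(Z=Busy)·L_Busy = 0.33 × 0.0372636 = 0.012297
Denominator: 0.0896983 + 0.012297 = 0.101995
P(State Idle | data) ≈ 0.879

0.879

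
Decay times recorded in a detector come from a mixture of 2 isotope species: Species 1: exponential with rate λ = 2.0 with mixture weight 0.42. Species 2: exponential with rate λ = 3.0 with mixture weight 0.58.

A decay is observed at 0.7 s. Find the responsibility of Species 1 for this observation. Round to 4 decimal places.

0.4929

The responsibility of component k is π_k f_k(x) divided by Σ_j π_j f_j(x).
Component likelihoods at x = 0.7 s:
  p_1 = 2.0·e^(−2.0·0.7) = 2.0·e^(−1.4000) = 0.493194
  p_2 = 3.0·e^(−3.0·0.7) = 3.0·e^(−2.1000) = 0.367369
Multiply by the mixture weights:
  π_1·p_1 = 0.42 × 0.493194 = 0.207141
  π_2·p_2 = 0.58 × 0.367369 = 0.213074
Marginal: 0.207141 + 0.213074 = 0.420216
P(Species 1 | the observation) ≈ 0.4929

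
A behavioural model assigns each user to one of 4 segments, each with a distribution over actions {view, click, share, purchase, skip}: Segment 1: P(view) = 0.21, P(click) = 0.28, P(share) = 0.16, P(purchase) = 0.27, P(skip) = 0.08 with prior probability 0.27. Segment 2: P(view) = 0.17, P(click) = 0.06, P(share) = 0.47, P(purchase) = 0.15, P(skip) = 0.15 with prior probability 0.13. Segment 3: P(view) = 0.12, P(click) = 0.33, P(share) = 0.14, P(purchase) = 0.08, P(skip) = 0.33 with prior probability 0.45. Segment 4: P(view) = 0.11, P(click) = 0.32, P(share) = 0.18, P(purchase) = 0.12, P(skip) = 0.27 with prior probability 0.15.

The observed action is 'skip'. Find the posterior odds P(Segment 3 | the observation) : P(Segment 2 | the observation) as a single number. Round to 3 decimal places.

7.615

Since P(k|x) ∝ π_k f_k(x), the posterior odds are π_i f_i(x) / (π_j f_j(x)).
Categorical probabilities:
  f_1 = 0.08
  f_2 = 0.15
  f_3 = 0.33
  f_4 = 0.27
Posterior odds = (π_3·f_3) / (π_2·f_2) = (0.45·0.33) / (0.13·0.15) = 0.1485 / 0.0195 ≈ 7.615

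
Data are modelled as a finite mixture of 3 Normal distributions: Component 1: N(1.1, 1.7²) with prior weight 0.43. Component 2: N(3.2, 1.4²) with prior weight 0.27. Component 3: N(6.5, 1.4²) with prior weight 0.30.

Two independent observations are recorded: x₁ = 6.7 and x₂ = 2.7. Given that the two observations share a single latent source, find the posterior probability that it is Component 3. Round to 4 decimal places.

0.3843

The responsibility of component k is π_k f_k(x) divided by Σ_j π_j f_j(x).
Since both observations come from the same component, the likelihood for component k is f_k(x₁)·f_k(x₂).
  f_1 = [(1/(1.7·√(2π)))·exp(−(6.7−1.1)²/(2·1.7²)) = 0.234672·exp(-5.42561) = 0.00103312] × [0.150699] = 0.00015569
  f_2 = [(1/(1.4·√(2π)))·exp(−(6.7−3.2)²/(2·1.4²)) = 0.284959·exp(-3.12500) = 0.0125202] × [0.267353] = 0.00334731
  f_3 = [(1/(1.4·√(2π)))·exp(−(6.7−6.5)²/(2·1.4²)) = 0.284959·exp(-0.01020) = 0.282066] × [0.00716115] = 0.00201992
Unnormalised posteriors:
  π_1·f_1 = 0.43 × 0.00015569 = 6.69466e-05
  π_2·f_2 = 0.27 × 0.00334731 = 0.000903775
  π_3·f_3 = 0.30 × 0.00201992 = 0.000605975
Sum: 6.69466e-05 + 0.000903775 + 0.000605975 = 0.0015767
Responsibility of Component 3: 0.000605975 / 0.0015767 ≈ 0.3843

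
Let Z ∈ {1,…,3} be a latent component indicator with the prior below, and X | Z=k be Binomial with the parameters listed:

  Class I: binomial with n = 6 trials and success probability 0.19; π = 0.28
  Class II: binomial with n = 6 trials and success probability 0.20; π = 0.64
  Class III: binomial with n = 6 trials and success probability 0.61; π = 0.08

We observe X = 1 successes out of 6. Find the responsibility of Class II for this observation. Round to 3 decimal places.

The responsibility of component k is w_k f_k(x) divided by Σ_j w_j f_j(x).
Binomial probabilities:
  p_I = C(6,1)·0.19^1·0.81^5 = 6·0.19·0.348678 = 0.397493
  p_II = C(6,1)·0.20^1·0.80^5 = 6·0.2·0.32768 = 0.393216
  p_III = C(6,1)·0.61^1·0.39^5 = 6·0.61·0.00902242 = 0.0330221
Unnormalised posteriors:
  w_I·p_I = 0.28 × 0.397493 = 0.111298
  w_II·p_II = 0.64 × 0.393216 = 0.251658
  w_III·p_III = 0.08 × 0.0330221 = 0.00264176
Evidence: 0.111298 + 0.251658 + 0.00264176 = 0.365598
P(Class II | 1 successes out of 6) = 0.251658 / 0.365598 ≈ 0.688

0.688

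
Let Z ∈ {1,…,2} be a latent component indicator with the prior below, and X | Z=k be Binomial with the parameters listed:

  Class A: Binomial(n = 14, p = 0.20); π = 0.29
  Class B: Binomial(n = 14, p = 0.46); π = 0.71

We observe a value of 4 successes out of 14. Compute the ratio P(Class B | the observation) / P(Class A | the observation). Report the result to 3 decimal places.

The posterior odds equal the prior odds times the likelihood ratio: (π_i/π_j)·(f_i(x)/f_j(x)).
Component likelihoods at x = 4 successes out of 14:
  f_A = C(14,4)·0.20^4·0.80^10 = 1001·0.0016·0.107374 = 0.17197
  f_B = C(14,4)·0.46^4·0.54^10 = 1001·0.0447746·0.00210833 = 0.0944937
0.0670905 / 0.0498714 ≈ 1.345

1.345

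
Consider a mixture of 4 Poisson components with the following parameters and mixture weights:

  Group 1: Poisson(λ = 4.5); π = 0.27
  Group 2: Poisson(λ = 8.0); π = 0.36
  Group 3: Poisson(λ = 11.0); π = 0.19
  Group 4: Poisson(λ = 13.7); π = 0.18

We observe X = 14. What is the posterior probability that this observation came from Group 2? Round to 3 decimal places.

Posterior ∝ prior × likelihood, so P(k | x) ∝ P(Z=k) f_k(x); normalise over all components.
Evaluate each component's likelihood at the observed value:
  f_1 = e^(−4.5)·4.5^14/14! = 0.000177927
  f_2 = e^(−8.0)·8.0^14/14! = 0.0169237
  f_3 = e^(−11.0)·11.0^14/14! = 0.0727528
  f_4 = e^(−13.7)·13.7^14/14! = 0.105644
Prior × likelihood for each component:
  P(Z=1)·f_1 = 0.27 × 0.000177927 = 4.80403e-05
  P(Z=2)·f_2 = 0.36 × 0.0169237 = 0.00609254
  P(Z=3)·f_3 = 0.19 × 0.0727528 = 0.013823
  P(Z=4)·f_4 = 0.18 × 0.105644 = 0.0190159
Marginal: 4.80403e-05 + 0.00609254 + 0.013823 + 0.0190159 = 0.0389796
P(Group 2 | the observation) = 0.00609254 / 0.0389796 ≈ 0.156

0.156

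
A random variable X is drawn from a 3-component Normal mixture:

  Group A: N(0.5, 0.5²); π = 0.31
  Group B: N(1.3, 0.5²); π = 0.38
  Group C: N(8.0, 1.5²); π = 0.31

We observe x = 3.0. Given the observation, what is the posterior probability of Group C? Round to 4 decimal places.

0.2537

P(component k | x) = w_k·f_k(x) / marginal(x), where marginal(x) = Σ_j w_j·f_j(x).
Evaluate each component's likelihood at the observed value:
  L_A = (1/(0.5·√(2π)))·exp(−(3.0−0.5)²/(2·0.5²)) = 0.797885·exp(-12.50000) = 2.97344e-06
  L_B = (1/(0.5·√(2π)))·exp(−(3.0−1.3)²/(2·0.5²)) = 0.797885·exp(-5.78000) = 0.00246444
  L_C = (1/(1.5·√(2π)))·exp(−(3.0−8.0)²/(2·1.5²)) = 0.265962·exp(-5.55556) = 0.00102819
Unnormalised posteriors:
  w_A·L_A = 0.31 × 2.97344e-06 = 9.21766e-07
  w_B·L_B = 0.38 × 0.00246444 = 0.000936487
  w_C·L_C = 0.31 × 0.00102819 = 0.000318738
Normaliser: 9.21766e-07 + 0.000936487 + 0.000318738 = 0.00125615
Responsibility of Group C: 0.000318738 / 0.00125615 ≈ 0.2537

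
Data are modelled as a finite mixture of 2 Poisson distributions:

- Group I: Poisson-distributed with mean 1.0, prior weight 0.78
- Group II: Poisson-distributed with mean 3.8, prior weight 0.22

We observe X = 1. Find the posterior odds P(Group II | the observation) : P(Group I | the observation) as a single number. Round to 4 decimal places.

0.0652

Posterior odds = (π_i f_i(x)) / (π_j f_j(x)); the normalising sum cancels.
Component likelihoods at x = 1:
  f_I = e^(−1.0)·1.0^1/1! = 0.367879
  f_II = e^(−3.8)·3.8^1/1! = 0.0850089
Odds = (0.22/0.78) × (0.0850089/0.367879) = 0.282051 × 0.231078 ≈ 0.0652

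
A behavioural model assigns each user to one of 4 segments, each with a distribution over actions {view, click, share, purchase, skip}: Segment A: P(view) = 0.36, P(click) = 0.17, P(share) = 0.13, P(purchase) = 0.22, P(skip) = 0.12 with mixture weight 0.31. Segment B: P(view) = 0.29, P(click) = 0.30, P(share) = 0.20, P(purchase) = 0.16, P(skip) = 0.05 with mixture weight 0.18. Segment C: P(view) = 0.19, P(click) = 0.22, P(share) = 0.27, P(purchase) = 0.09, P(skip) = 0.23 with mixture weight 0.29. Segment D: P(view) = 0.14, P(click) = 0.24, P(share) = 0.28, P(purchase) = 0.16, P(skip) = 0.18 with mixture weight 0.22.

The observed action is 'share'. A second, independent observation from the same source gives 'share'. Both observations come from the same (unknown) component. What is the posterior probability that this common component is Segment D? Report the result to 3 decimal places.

Apply Bayes' rule: the posterior for each component is proportional to its prior times its likelihood at x.
Since both observations come from the same component, the likelihood for component k is f_k(x₁)·f_k(x₂).
  p_A = [0.13] × [0.13] = 0.0169
  p_B = [0.2] × [0.2] = 0.04
  p_C = [0.27] × [0.27] = 0.0729
  p_D = [0.28] × [0.28] = 0.0784
Prior × likelihood for each component:
  π_A·p_A = 0.31 × 0.0169 = 0.005239
  π_B·p_B = 0.18 × 0.04 = 0.0072
  π_C·p_C = 0.29 × 0.0729 = 0.021141
  π_D·p_D = 0.22 × 0.0784 = 0.017248
Denominator: 0.005239 + 0.0072 + 0.021141 + 0.017248 = 0.050828
P(Segment D | x₁,x₂) ≈ 0.339

0.339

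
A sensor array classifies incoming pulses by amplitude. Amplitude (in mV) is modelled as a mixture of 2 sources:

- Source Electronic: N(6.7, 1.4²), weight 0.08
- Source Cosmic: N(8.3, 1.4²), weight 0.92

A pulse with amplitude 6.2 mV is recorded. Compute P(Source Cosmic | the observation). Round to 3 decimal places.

Posterior ∝ prior × likelihood, so P(k | x) ∝ P(Z=k) f_k(x); normalise over all components.
Evaluate each component's likelihood at the observed value:
  f_Electronic = 0.267353
  f_Cosmic = 0.0925126
Prior × likelihood for each component:
  P(Z=Electronic)·f_Electronic = 0.08 × 0.267353 = 0.0213882
  P(Z=Cosmic)·f_Cosmic = 0.92 × 0.0925126 = 0.0851116
Denominator: 0.0213882 + 0.0851116 = 0.1065
So the posterior for Source Cosmic is 0.0851116 / 0.1065 ≈ 0.799.

0.799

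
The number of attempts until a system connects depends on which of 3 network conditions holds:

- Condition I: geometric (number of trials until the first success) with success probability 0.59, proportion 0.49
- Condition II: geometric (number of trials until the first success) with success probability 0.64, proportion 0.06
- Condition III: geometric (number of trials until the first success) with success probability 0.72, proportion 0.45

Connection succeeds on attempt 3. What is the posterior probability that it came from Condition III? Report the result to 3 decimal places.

The responsibility of component k is π_k f_k(x) divided by Σ_j π_j f_j(x).
Evaluate each component's likelihood at the observed value:
  f_I = 0.59·(1−0.59)^2 = 0.59·0.1681 = 0.099179
  f_II = 0.64·(1−0.64)^2 = 0.64·0.1296 = 0.082944
  f_III = 0.72·(1−0.72)^2 = 0.72·0.0784 = 0.056448
Multiply by the mixture weights:
  π_I·f_I = 0.49 × 0.099179 = 0.0485977
  π_II·f_II = 0.06 × 0.082944 = 0.00497664
  π_III·f_III = 0.45 × 0.056448 = 0.0254016
Marginal: 0.0485977 + 0.00497664 + 0.0254016 = 0.078976
Responsibility of Condition III: 0.0254016 / 0.078976 ≈ 0.322

0.322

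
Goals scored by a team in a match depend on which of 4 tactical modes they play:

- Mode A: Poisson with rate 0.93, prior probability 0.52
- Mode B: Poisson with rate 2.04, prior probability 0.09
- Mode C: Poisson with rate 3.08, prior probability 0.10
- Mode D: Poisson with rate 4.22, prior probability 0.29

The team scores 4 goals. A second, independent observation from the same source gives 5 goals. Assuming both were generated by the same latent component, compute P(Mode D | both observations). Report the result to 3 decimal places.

The responsibility of component k is w_k f_k(x) divided by Σ_j w_j f_j(x).
Since both observations come from the same component, the likelihood for component k is f_k(x₁)·f_k(x₂).
  L_A = [e^(−0.93)·0.93^4/4! = 0.0122978] × [0.00228739] = 2.81298e-05
  L_B = [e^(−2.04)·2.04^4/4! = 0.0938315] × [0.0382833] = 0.00359218
  L_C = [e^(−3.08)·3.08^4/4! = 0.172331] × [0.106156] = 0.0182941
  L_D = [e^(−4.22)·4.22^4/4! = 0.19423] × [0.16393] = 0.0318401
Unnormalised posteriors:
  w_A·L_A = 0.52 × 2.81298e-05 = 1.46275e-05
  w_B·L_B = 0.09 × 0.00359218 = 0.000323296
  w_C·L_C = 0.10 × 0.0182941 = 0.00182941
  w_D·L_D = 0.29 × 0.0318401 = 0.00923362
Evidence: 1.46275e-05 + 0.000323296 + 0.00182941 + 0.00923362 = 0.011401
So the posterior for Mode D is 0.00923362 / 0.011401 ≈ 0.810.

0.810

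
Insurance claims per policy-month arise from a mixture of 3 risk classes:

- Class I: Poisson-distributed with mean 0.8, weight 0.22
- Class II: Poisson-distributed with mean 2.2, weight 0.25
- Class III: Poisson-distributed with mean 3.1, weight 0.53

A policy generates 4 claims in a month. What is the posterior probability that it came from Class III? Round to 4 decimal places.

0.7618

Posterior ∝ prior × likelihood, so P(k | x) ∝ π_k f_k(x); normalise over all components.
Evaluate each component's likelihood at the observed value:
  f_I = e^(−0.8)·0.8^4/4! = 0.00766855
  f_II = e^(−2.2)·2.2^4/4! = 0.108151
  f_III = e^(−3.1)·3.1^4/4! = 0.17335
Unnormalised posteriors:
  π_I·f_I = 0.22 × 0.00766855 = 0.00168708
  π_II·f_II = 0.25 × 0.108151 = 0.0270378
  π_III·f_III = 0.53 × 0.17335 = 0.0918752
Denominator: 0.00168708 + 0.0270378 + 0.0918752 = 0.1206
P(Class III | 4 claims) = 0.0918752 / 0.1206 ≈ 0.7618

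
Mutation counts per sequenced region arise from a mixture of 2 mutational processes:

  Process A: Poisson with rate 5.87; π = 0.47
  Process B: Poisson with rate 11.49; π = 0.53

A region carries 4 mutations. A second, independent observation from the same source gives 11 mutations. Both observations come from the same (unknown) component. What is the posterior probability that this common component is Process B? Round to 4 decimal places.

By Bayes' theorem, P(k | x) = P(Z=k) f_k(x) / Σ_j P(Z=j) f_j(x).
Since both observations come from the same component, the likelihood for component k is f_k(x₁)·f_k(x₂).
  L_A = [0.139647] × [0.020163] = 0.00281571
  L_B = [0.00743062] × [0.118119] = 0.0008777
Unnormalised posteriors:
  P(Z=A)·L_A = 0.47 × 0.00281571 = 0.00132338
  P(Z=B)·L_B = 0.53 × 0.0008777 = 0.000465181
Normaliser: 0.00132338 + 0.000465181 = 0.00178856
Responsibility of Process B: 0.000465181 / 0.00178856 ≈ 0.2601

0.2601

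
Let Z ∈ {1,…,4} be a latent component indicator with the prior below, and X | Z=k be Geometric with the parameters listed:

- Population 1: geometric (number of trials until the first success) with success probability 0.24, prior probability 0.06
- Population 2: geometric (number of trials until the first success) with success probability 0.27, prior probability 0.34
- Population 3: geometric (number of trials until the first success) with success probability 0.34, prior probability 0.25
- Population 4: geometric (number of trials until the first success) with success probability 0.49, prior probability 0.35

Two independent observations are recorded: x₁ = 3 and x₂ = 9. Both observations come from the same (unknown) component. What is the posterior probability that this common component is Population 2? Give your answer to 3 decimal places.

0.579

Posterior ∝ prior × likelihood, so P(k | x) ∝ π_k f_k(x); normalise over all components.
Since both observations come from the same component, the likelihood for component k is f_k(x₁)·f_k(x₂).
  p_1 = [0.24·(1−0.24)^2 = 0.24·0.5776 = 0.138624] × [0.0267128] = 0.00370304
  p_2 = [0.27·(1−0.27)^2 = 0.27·0.5329 = 0.143883] × [0.0217744] = 0.00313297
  p_3 = [0.34·(1−0.34)^2 = 0.34·0.4356 = 0.148104] × [0.0122414] = 0.001813
  p_4 = [0.49·(1−0.49)^2 = 0.49·0.2601 = 0.127449] × [0.00224263] = 0.000285821
Multiply by the mixture weights:
  π_1·p_1 = 0.06 × 0.00370304 = 0.000222182
  π_2·p_2 = 0.34 × 0.00313297 = 0.00106521
  π_3·p_3 = 0.25 × 0.001813 = 0.000453249
  π_4·p_4 = 0.35 × 0.000285821 = 0.000100037
Marginal: 0.000222182 + 0.00106521 + 0.000453249 + 0.000100037 = 0.00184068
Responsibility of Population 2: 0.00106521 / 0.00184068 ≈ 0.579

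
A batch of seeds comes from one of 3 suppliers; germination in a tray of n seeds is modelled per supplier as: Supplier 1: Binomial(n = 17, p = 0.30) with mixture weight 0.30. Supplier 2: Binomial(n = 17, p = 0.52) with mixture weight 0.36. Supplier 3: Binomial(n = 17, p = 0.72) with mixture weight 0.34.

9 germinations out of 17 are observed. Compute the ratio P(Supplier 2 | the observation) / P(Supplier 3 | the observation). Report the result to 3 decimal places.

4.222

The posterior odds equal the prior odds times the likelihood ratio: (π_i/π_j)·(f_i(x)/f_j(x)).
Evaluate each component's likelihood at the observed value:
  L_1 = C(17,9)·0.30^9·0.70^8 = 24310·1.9683e-05·0.057648 = 0.0275842
  L_2 = C(17,9)·0.52^9·0.48^8 = 24310·0.00277991·0.00281793 = 0.190434
  L_3 = C(17,9)·0.72^9·0.28^8 = 24310·0.0519987·3.77802e-05 = 0.0477575
0.0685563 / 0.0162376 ≈ 4.222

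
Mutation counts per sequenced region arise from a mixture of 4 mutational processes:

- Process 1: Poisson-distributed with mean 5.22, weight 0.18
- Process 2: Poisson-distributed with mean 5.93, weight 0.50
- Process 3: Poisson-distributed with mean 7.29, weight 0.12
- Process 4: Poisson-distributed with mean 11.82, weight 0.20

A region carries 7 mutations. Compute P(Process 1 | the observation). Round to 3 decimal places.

0.176

The responsibility of component k is w_k f_k(x) divided by Σ_j w_j f_j(x).
Evaluate each component's likelihood at the observed value:
  L_1 = 0.113304
  L_2 = 0.136015
  L_3 = 0.148134
  L_4 = 0.0470469
Multiply by the mixture weights:
  w_1·L_1 = 0.18 × 0.113304 = 0.0203947
  w_2·L_2 = 0.50 × 0.136015 = 0.0680074
  w_3·L_3 = 0.12 × 0.148134 = 0.0177761
  w_4·L_4 = 0.20 × 0.0470469 = 0.00940938
Marginal: 0.0203947 + 0.0680074 + 0.0177761 + 0.00940938 = 0.115588
P(Process 1 | the observation) = 0.0203947 / 0.115588 ≈ 0.176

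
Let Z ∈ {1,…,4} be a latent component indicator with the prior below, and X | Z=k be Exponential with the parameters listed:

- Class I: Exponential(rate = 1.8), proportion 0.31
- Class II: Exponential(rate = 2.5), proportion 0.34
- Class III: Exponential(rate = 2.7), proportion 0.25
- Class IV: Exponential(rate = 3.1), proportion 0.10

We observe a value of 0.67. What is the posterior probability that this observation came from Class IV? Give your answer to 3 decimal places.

0.082

By Bayes' theorem, P(k | x) = π_k f_k(x) / Σ_j π_j f_j(x).
Component likelihoods at x = 0.67:
  f_I = 1.8·e^(−1.8·0.67) = 1.8·e^(−1.2060) = 0.538906
  f_II = 2.5·e^(−2.5·0.67) = 2.5·e^(−1.6750) = 0.46827
  f_III = 2.7·e^(−2.7·0.67) = 2.7·e^(−1.8090) = 0.442308
  f_IV = 3.1·e^(−3.1·0.67) = 3.1·e^(−2.0770) = 0.388447
Unnormalised posteriors:
  π_I·f_I = 0.31 × 0.538906 = 0.167061
  π_II·f_II = 0.34 × 0.46827 = 0.159212
  π_III·f_III = 0.25 × 0.442308 = 0.110577
  π_IV·f_IV = 0.10 × 0.388447 = 0.0388447
Sum: 0.167061 + 0.159212 + 0.110577 + 0.0388447 = 0.475695
P(Class IV | x) = 0.0388447 / 0.475695 ≈ 0.082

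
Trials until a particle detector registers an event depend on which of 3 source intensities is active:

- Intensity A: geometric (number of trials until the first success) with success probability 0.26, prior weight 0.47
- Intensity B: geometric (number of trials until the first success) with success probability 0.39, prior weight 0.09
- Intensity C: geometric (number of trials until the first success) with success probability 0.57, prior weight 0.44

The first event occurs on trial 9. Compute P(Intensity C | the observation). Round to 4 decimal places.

0.0245

P(component k | x) = w_k·f_k(x) / marginal(x), where marginal(x) = Σ_j w_j·f_j(x).
Geometric probabilities:
  f_A = 0.26·(1−0.26)^8 = 0.26·0.0899195 = 0.0233791
  f_B = 0.39·(1−0.39)^8 = 0.39·0.0191707 = 0.00747659
  f_C = 0.57·(1−0.57)^8 = 0.57·0.00116882 = 0.000666227
Multiply by the mixture weights:
  w_A·f_A = 0.47 × 0.0233791 = 0.0109882
  w_B·f_B = 0.09 × 0.00747659 = 0.000672893
  w_C·f_C = 0.44 × 0.000666227 = 0.00029314
Marginal: 0.0109882 + 0.000672893 + 0.00029314 = 0.0119542
So the posterior for Intensity C is 0.00029314 / 0.0119542 ≈ 0.0245.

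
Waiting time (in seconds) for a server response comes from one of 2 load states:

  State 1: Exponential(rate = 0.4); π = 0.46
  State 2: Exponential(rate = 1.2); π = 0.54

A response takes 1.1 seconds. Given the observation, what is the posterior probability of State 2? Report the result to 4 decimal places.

0.5936

Apply Bayes' rule: the posterior for each component is proportional to its prior times its likelihood at x.
Component likelihoods at x = 1.1 seconds:
  f_1 = 0.4·e^(−0.4·1.1) = 0.4·e^(−0.4400) = 0.257615
  f_2 = 1.2·e^(−1.2·1.1) = 1.2·e^(−1.3200) = 0.320562
Prior × likelihood for each component:
  π_1·f_1 = 0.46 × 0.257615 = 0.118503
  π_2·f_2 = 0.54 × 0.320562 = 0.173104
Normaliser: 0.118503 + 0.173104 = 0.291606
Responsibility of State 2: 0.173104 / 0.291606 ≈ 0.5936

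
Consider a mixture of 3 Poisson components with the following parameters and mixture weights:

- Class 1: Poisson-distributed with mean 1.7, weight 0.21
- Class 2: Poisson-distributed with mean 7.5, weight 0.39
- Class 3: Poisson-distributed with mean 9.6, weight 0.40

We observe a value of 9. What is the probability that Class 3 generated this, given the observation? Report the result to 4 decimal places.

Posterior ∝ prior × likelihood, so P(k | x) ∝ π_k f_k(x); normalise over all components.
Evaluate each component's likelihood at the observed value:
  f_1 = 5.97003e-05
  f_2 = 0.11444
  f_3 = 0.129256
Multiply by the mixture weights:
  π_1·f_1 = 0.21 × 5.97003e-05 = 1.25371e-05
  π_2·f_2 = 0.39 × 0.11444 = 0.0446318
  π_3·f_3 = 0.40 × 0.129256 = 0.0517024
Evidence: 1.25371e-05 + 0.0446318 + 0.0517024 = 0.0963468
P(Class 3 | the observation) = 0.0517024 / 0.0963468 ≈ 0.5366

0.5366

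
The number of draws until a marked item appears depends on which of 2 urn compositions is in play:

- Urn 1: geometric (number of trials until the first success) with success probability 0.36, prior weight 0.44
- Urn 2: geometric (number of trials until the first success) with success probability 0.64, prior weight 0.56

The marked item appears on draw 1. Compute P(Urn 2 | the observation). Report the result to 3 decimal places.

0.693

Posterior ∝ prior × likelihood, so P(k | x) ∝ π_k f_k(x); normalise over all components.
Component likelihoods at x = 1:
  f_1 = 0.36·(1−0.36)^0 = 0.36·1 = 0.36
  f_2 = 0.64·(1−0.64)^0 = 0.64·1 = 0.64
Prior × likelihood for each component:
  π_1·f_1 = 0.44 × 0.36 = 0.1584
  π_2·f_2 = 0.56 × 0.64 = 0.3584
Denominator: 0.1584 + 0.3584 = 0.5168
So the posterior for Urn 2 is 0.3584 / 0.5168 ≈ 0.693.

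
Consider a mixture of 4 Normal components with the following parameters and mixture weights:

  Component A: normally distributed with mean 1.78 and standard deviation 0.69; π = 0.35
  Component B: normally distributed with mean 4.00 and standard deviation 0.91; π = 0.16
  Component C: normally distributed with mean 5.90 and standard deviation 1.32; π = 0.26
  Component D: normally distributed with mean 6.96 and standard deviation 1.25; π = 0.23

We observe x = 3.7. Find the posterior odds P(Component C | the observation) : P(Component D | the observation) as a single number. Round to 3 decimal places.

Posterior odds = (P(Z=i) f_i(x)) / (P(Z=j) f_j(x)); the normalising sum cancels.
Component likelihoods at x = 3.7:
  f_A = 0.0120423
  f_B = 0.415211
  f_C = 0.0753615
  f_D = 0.0106423
Odds = (0.26/0.23) × (0.0753615/0.0106423) = 1.13043 × 7.08128 ≈ 8.005

8.005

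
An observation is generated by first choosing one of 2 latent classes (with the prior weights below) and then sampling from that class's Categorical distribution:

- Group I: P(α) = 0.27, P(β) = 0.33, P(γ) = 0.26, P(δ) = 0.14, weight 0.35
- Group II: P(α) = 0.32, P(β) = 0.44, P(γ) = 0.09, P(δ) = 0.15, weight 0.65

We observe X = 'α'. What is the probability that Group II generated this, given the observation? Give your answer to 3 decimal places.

0.688

By Bayes' theorem, P(k | x) = π_k f_k(x) / Σ_j π_j f_j(x).
Component likelihoods at x = 'α':
  f_I = P(α | comp) = 0.27
  f_II = P(α | comp) = 0.32
Weight by the priors:
  π_I·f_I = 0.35 × 0.27 = 0.0945
  π_II·f_II = 0.65 × 0.32 = 0.208
Evidence: 0.0945 + 0.208 = 0.3025
Responsibility of Group II: 0.208 / 0.3025 ≈ 0.688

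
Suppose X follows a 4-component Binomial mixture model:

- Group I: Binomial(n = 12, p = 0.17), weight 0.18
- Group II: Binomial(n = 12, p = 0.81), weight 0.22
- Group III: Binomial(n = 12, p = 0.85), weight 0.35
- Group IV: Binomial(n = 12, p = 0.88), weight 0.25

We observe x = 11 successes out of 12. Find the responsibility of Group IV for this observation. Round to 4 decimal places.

By Bayes' theorem, P(k | x) = π_k f_k(x) / Σ_j π_j f_j(x).
Component likelihoods at x = 11 successes out of 12:
  p_I = 3.41348e-08
  p_II = 0.224528
  p_III = 0.301218
  p_IV = 0.352916
Prior × likelihood for each component:
  π_I·p_I = 0.18 × 3.41348e-08 = 6.14427e-09
  π_II·p_II = 0.22 × 0.224528 = 0.0493961
  π_III·p_III = 0.35 × 0.301218 = 0.105426
  π_IV·p_IV = 0.25 × 0.352916 = 0.0882291
Marginal: 6.14427e-09 + 0.0493961 + 0.105426 + 0.0882291 = 0.243051
P(Group IV | data) ≈ 0.3630

0.3630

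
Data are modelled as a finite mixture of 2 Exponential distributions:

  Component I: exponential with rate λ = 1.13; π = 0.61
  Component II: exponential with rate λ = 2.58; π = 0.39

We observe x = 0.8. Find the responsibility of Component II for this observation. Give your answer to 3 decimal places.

0.314

P(component k | x) = P(Z=k)·f_k(x) / marginal(x), where marginal(x) = Σ_j P(Z=j)·f_j(x).
Evaluate each component's likelihood at the observed value:
  p_I = 1.13·e^(−1.13·0.8) = 1.13·e^(−0.9040) = 0.45759
  p_II = 2.58·e^(−2.58·0.8) = 2.58·e^(−2.0640) = 0.327519
Unnormalised posteriors:
  P(Z=I)·p_I = 0.61 × 0.45759 = 0.27913
  P(Z=II)·p_II = 0.39 × 0.327519 = 0.127732
Evidence: 0.27913 + 0.127732 = 0.406862
Responsibility of Component II: 0.127732 / 0.406862 ≈ 0.314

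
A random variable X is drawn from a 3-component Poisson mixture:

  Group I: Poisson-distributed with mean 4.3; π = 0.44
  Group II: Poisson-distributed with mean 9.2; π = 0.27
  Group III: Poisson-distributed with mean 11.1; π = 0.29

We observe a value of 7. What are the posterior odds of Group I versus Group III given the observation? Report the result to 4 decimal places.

Since P(k|x) ∝ P(Z=k) f_k(x), the posterior odds are P(Z=i) f_i(x) / (P(Z=j) f_j(x)).
Evaluate each component's likelihood at the observed value:
  p_I = e^(−4.3)·4.3^7/7! = 0.0731783
  p_II = e^(−9.2)·9.2^7/7! = 0.111834
  p_III = e^(−11.1)·11.1^7/7! = 0.0622532
Posterior odds = (P(Z=I)·p_I) / (P(Z=III)·p_III) = (0.44·0.0731783) / (0.29·0.0622532) = 0.0321985 / 0.0180534 ≈ 1.7835

1.7835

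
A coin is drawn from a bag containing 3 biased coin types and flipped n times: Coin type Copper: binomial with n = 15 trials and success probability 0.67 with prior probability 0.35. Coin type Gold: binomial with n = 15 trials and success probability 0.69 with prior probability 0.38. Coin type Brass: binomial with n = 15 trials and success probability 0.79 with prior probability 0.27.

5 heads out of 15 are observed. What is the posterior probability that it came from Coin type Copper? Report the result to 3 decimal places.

By Bayes' theorem, P(k | x) = π_k f_k(x) / Σ_j π_j f_j(x).
Binomial probabilities:
  L_Copper = 0.00620967
  L_Gold = 0.00384962
  L_Brass = 0.000154129
Weight by the priors:
  π_Copper·L_Copper = 0.35 × 0.00620967 = 0.00217339
  π_Gold·L_Gold = 0.38 × 0.00384962 = 0.00146286
  π_Brass·L_Brass = 0.27 × 0.000154129 = 4.16148e-05
Sum: 0.00217339 + 0.00146286 + 4.16148e-05 = 0.00367786
Responsibility of Coin type Copper: 0.00217339 / 0.00367786 ≈ 0.591

0.591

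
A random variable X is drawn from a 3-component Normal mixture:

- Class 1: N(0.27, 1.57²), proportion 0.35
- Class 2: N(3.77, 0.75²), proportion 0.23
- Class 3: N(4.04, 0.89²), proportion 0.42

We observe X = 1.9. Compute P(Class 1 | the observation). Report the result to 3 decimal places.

By Bayes' theorem, P(k | x) = π_k f_k(x) / Σ_j π_j f_j(x).
Normal densities:
  L_1 = (1/(1.57·√(2π)))·exp(−(1.9−0.27)²/(2·1.57²)) = 0.254103·exp(-0.53895) = 0.148234
  L_2 = (1/(0.75·√(2π)))·exp(−(1.9−3.77)²/(2·0.75²)) = 0.531923·exp(-3.10836) = 0.0237633
  L_3 = (1/(0.89·√(2π)))·exp(−(1.9−4.04)²/(2·0.89²)) = 0.448250·exp(-2.89080) = 0.0248922
Multiply by the mixture weights:
  π_1·L_1 = 0.35 × 0.148234 = 0.051882
  π_2·L_2 = 0.23 × 0.0237633 = 0.00546556
  π_3·L_3 = 0.42 × 0.0248922 = 0.0104547
Evidence: 0.051882 + 0.00546556 + 0.0104547 = 0.0678023
Responsibility of Class 1: 0.051882 / 0.0678023 ≈ 0.765

0.765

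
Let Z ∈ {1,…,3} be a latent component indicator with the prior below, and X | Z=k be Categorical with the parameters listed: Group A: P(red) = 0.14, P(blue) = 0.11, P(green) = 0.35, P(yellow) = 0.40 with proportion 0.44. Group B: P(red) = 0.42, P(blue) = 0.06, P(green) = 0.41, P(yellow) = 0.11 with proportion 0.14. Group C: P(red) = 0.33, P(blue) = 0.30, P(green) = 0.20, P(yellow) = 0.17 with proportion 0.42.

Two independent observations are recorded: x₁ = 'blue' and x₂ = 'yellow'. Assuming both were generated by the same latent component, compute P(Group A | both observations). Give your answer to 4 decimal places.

0.4642

Apply Bayes' rule: the posterior for each component is proportional to its prior times its likelihood at x.
Since both observations come from the same component, the likelihood for component k is f_k(x₁)·f_k(x₂).
  f_A = [P(blue | comp) = 0.11] × [0.4] = 0.044
  f_B = [P(blue | comp) = 0.06] × [0.11] = 0.0066
  f_C = [P(blue | comp) = 0.30] × [0.17] = 0.051
Weight by the priors:
  w_A·f_A = 0.44 × 0.044 = 0.01936
  w_B·f_B = 0.14 × 0.0066 = 0.000924
  w_C·f_C = 0.42 × 0.051 = 0.02142
Sum: 0.01936 + 0.000924 + 0.02142 = 0.041704
P(Group A | x₁, x₂) = 0.01936 / 0.041704 ≈ 0.4642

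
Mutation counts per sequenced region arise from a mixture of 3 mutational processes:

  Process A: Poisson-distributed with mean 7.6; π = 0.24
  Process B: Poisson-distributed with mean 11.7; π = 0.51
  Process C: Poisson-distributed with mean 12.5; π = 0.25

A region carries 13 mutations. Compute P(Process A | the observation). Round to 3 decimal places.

Apply Bayes' rule: the posterior for each component is proportional to its prior times its likelihood at x.
Component likelihoods at x = 13 mutations:
  p_A = e^(−7.6)·7.6^13/13! = 0.0226808
  p_B = e^(−11.7)·11.7^13/13! = 0.102539
  p_C = e^(−12.5)·12.5^13/13! = 0.10886
Prior × likelihood for each component:
  π_A·p_A = 0.24 × 0.0226808 = 0.00544339
  π_B·p_B = 0.51 × 0.102539 = 0.0522951
  π_C·p_C = 0.25 × 0.10886 = 0.027215
Normaliser: 0.00544339 + 0.0522951 + 0.027215 = 0.0849535
Responsibility of Process A: 0.00544339 / 0.0849535 ≈ 0.064

0.064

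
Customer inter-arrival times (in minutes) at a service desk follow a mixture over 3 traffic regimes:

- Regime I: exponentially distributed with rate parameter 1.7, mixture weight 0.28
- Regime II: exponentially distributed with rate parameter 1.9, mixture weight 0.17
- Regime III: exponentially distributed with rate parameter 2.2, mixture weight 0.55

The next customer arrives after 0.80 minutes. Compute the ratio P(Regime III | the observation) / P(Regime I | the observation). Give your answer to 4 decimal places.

1.7040

The posterior odds equal the prior odds times the likelihood ratio: (π_i/π_j)·(f_i(x)/f_j(x)).
Exponential densities:
  f_I = 1.7·e^(−1.7·0.80) = 1.7·e^(−1.3600) = 0.436323
  f_II = 1.9·e^(−1.9·0.80) = 1.9·e^(−1.5200) = 0.415553
  f_III = 2.2·e^(−2.2·0.80) = 2.2·e^(−1.7600) = 0.378499
0.208174 / 0.122171 ≈ 1.7040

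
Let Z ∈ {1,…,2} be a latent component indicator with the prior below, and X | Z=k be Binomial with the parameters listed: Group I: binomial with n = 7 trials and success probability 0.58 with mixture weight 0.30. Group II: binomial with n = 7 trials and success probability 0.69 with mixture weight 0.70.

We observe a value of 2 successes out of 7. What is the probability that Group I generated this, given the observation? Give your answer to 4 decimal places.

Apply Bayes' rule: the posterior for each component is proportional to its prior times its likelihood at x.
Evaluate each component's likelihood at the observed value:
  f_I = 0.0923255
  f_II = 0.0286237
Unnormalised posteriors:
  π_I·f_I = 0.30 × 0.0923255 = 0.0276977
  π_II·f_II = 0.70 × 0.0286237 = 0.0200366
Evidence: 0.0276977 + 0.0200366 = 0.0477343
Responsibility of Group I: 0.0276977 / 0.0477343 ≈ 0.5802

0.5802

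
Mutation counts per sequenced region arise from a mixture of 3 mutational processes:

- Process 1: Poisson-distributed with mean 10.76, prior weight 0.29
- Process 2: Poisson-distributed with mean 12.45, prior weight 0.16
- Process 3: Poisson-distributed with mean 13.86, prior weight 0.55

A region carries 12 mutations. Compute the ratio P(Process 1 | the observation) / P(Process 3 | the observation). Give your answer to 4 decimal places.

0.5610

Only the two components matter; the odds are (π_i f_i(x)) / (π_j f_j(x)).
Evaluate each component's likelihood at the observed value:
  L_1 = e^(−10.76)·10.76^12/12! = 0.106758
  L_2 = e^(−12.45)·12.45^12/12! = 0.11343
  L_3 = e^(−13.86)·13.86^12/12! = 0.100346
Posterior odds = (π_1·L_1) / (π_3·L_3) = (0.29·0.106758) / (0.55·0.100346) = 0.0309599 / 0.0551903 ≈ 0.5610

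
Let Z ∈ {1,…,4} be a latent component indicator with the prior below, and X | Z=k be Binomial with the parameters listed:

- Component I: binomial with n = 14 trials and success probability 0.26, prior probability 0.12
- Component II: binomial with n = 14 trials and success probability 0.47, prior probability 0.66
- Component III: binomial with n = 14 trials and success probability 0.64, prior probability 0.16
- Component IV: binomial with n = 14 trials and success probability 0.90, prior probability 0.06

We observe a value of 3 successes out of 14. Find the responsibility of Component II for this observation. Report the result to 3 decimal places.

Posterior ∝ prior × likelihood, so P(k | x) ∝ π_k f_k(x); normalise over all components.
Component likelihoods at x = 3 successes out of 14:
  L_I = C(14,3)·0.26^3·0.74^11 = 364·0.017576·0.0364375 = 0.233115
  L_II = C(14,3)·0.47^3·0.53^11 = 364·0.103823·0.000926904 = 0.0350291
  L_III = C(14,3)·0.64^3·0.36^11 = 364·0.262144·1.31622e-05 = 0.00125594
  L_IV = C(14,3)·0.90^3·0.10^11 = 364·0.729·1e-11 = 2.65356e-09
Prior × likelihood for each component:
  π_I·L_I = 0.12 × 0.233115 = 0.0279738
  π_II·L_II = 0.66 × 0.0350291 = 0.0231192
  π_III·L_III = 0.16 × 0.00125594 = 0.00020095
  π_IV·L_IV = 0.06 × 2.65356e-09 = 1.59214e-10
Normaliser: 0.0279738 + 0.0231192 + 0.00020095 + 1.59214e-10 = 0.051294
P(Component II | the observation) ≈ 0.451

0.451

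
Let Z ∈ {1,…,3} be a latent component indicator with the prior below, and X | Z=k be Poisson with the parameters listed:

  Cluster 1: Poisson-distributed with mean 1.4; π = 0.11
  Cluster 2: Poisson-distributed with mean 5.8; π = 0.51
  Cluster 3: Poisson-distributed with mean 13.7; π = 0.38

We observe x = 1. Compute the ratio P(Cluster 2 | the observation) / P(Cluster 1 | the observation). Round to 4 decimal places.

0.2358

Posterior odds = (π_i f_i(x)) / (π_j f_j(x)); the normalising sum cancels.
Poisson probabilities:
  f_1 = e^(−1.4)·1.4^1/1! = 0.345236
  f_2 = e^(−5.8)·5.8^1/1! = 0.0175598
  f_3 = e^(−13.7)·13.7^1/1! = 1.53775e-05
0.00895551 / 0.0379759 ≈ 0.2358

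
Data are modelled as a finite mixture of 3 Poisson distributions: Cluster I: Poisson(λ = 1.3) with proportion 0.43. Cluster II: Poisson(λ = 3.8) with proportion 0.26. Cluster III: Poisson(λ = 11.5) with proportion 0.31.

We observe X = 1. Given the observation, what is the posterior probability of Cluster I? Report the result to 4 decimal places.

0.8731

Apply Bayes' rule: the posterior for each component is proportional to its prior times its likelihood at x.
Component likelihoods at x = 1:
  L_I = 0.354291
  L_II = 0.0850089
  L_III = 0.000116496
Unnormalised posteriors:
  P(Z=I)·L_I = 0.43 × 0.354291 = 0.152345
  P(Z=II)·L_II = 0.26 × 0.0850089 = 0.0221023
  P(Z=III)·L_III = 0.31 × 0.000116496 = 3.61138e-05
Evidence: 0.152345 + 0.0221023 + 3.61138e-05 = 0.174484
P(Cluster I | 1) = 0.152345 / 0.174484 ≈ 0.8731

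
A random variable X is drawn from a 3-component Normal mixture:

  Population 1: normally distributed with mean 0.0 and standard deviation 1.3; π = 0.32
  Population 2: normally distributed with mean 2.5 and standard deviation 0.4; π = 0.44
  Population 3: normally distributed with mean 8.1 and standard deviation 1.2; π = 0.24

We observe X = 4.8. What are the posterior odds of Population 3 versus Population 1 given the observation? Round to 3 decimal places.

Only the two components matter; the odds are (π_i f_i(x)) / (π_j f_j(x)).
Normal densities:
  f_1 = (1/(1.3·√(2π)))·exp(−(4.8−0.0)²/(2·1.3²)) = 0.306879·exp(-6.81657) = 0.000336178
  f_2 = (1/(0.4·√(2π)))·exp(−(4.8−2.5)²/(2·0.4²)) = 0.997356·exp(-16.53125) = 6.59811e-08
  f_3 = (1/(1.2·√(2π)))·exp(−(4.8−8.1)²/(2·1.2²)) = 0.332452·exp(-3.78125) = 0.00757797
Odds = (0.24/0.32) × (0.00757797/0.000336178) = 0.75 × 22.5416 ≈ 16.906

16.906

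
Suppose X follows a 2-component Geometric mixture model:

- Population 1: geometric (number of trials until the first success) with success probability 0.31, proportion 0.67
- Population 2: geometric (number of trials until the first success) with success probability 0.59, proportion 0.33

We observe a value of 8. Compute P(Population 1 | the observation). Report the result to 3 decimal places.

0.976

Posterior ∝ prior × likelihood, so P(k | x) ∝ π_k f_k(x); normalise over all components.
Geometric probabilities:
  f_1 = 0.0230837
  f_2 = 0.00114905
Weight by the priors:
  π_1·f_1 = 0.67 × 0.0230837 = 0.0154661
  π_2·f_2 = 0.33 × 0.00114905 = 0.000379187
Evidence: 0.0154661 + 0.000379187 = 0.0158453
Responsibility of Population 1: 0.0154661 / 0.0158453 ≈ 0.976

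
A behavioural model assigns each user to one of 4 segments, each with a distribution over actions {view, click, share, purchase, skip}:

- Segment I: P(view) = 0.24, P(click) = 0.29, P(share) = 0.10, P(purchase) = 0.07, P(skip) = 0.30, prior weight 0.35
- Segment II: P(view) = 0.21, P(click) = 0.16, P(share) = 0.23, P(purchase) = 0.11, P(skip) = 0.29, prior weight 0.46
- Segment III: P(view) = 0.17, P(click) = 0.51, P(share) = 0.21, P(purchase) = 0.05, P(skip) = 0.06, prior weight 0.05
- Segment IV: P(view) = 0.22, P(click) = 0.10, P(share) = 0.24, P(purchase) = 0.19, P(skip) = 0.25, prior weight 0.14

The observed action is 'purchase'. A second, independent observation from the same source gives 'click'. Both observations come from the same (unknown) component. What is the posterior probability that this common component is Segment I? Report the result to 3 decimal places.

Posterior ∝ prior × likelihood, so P(k | x) ∝ π_k f_k(x); normalise over all components.
Since both observations come from the same component, the likelihood for component k is f_k(x₁)·f_k(x₂).
  L_I = [0.07] × [0.29] = 0.0203
  L_II = [0.11] × [0.16] = 0.0176
  L_III = [0.05] × [0.51] = 0.0255
  L_IV = [0.19] × [0.1] = 0.019
Prior × likelihood for each component:
  π_I·L_I = 0.35 × 0.0203 = 0.007105
  π_II·L_II = 0.46 × 0.0176 = 0.008096
  π_III·L_III = 0.05 × 0.0255 = 0.001275
  π_IV·L_IV = 0.14 × 0.019 = 0.00266
Evidence: 0.007105 + 0.008096 + 0.001275 + 0.00266 = 0.019136
P(Segment I | x) ≈ 0.371

0.371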